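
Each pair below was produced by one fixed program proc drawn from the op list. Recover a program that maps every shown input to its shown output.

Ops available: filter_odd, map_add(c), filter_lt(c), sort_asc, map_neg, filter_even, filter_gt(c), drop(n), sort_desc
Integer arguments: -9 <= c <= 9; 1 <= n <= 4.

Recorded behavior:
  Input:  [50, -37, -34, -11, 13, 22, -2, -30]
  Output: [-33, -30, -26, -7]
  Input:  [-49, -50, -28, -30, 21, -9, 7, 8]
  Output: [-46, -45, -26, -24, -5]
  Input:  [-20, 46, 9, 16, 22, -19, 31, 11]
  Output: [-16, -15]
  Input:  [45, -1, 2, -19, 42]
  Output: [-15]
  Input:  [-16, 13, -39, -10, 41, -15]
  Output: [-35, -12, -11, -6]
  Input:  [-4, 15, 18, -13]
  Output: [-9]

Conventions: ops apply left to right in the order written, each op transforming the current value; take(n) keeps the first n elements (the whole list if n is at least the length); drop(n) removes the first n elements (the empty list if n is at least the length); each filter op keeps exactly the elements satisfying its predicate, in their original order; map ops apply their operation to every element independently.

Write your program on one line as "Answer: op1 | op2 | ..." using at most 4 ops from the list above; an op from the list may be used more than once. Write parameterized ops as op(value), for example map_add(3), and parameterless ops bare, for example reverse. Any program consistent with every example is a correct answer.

map_add(4) | sort_asc | filter_lt(0)

Check, running the answer program on each example:
  [50, -37, -34, -11, 13, 22, -2, -30] -> [54, -33, -30, -7, 17, 26, 2, -26] -> [-33, -30, -26, -7, 2, 17, 26, 54] -> [-33, -30, -26, -7]
  [-49, -50, -28, -30, 21, -9, 7, 8] -> [-45, -46, -24, -26, 25, -5, 11, 12] -> [-46, -45, -26, -24, -5, 11, 12, 25] -> [-46, -45, -26, -24, -5]
  [-20, 46, 9, 16, 22, -19, 31, 11] -> [-16, 50, 13, 20, 26, -15, 35, 15] -> [-16, -15, 13, 15, 20, 26, 35, 50] -> [-16, -15]
  [45, -1, 2, -19, 42] -> [49, 3, 6, -15, 46] -> [-15, 3, 6, 46, 49] -> [-15]
  [-16, 13, -39, -10, 41, -15] -> [-12, 17, -35, -6, 45, -11] -> [-35, -12, -11, -6, 17, 45] -> [-35, -12, -11, -6]
  [-4, 15, 18, -13] -> [0, 19, 22, -9] -> [-9, 0, 19, 22] -> [-9]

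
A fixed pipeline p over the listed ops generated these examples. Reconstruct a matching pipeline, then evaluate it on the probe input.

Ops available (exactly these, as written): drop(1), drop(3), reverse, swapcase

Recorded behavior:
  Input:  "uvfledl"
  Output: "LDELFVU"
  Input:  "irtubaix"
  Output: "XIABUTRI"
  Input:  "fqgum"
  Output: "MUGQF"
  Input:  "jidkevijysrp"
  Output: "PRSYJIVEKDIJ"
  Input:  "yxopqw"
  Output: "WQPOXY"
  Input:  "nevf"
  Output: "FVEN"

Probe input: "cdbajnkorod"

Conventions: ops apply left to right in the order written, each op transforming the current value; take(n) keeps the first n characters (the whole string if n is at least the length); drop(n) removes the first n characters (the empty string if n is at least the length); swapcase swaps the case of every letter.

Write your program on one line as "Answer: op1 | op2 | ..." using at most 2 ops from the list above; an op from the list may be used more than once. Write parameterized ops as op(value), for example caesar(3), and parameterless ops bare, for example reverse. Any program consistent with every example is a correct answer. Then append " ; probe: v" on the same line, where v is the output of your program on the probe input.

swapcase | reverse ; probe: "DOROKNJABDC"

Check, running the answer program on each example:
  "uvfledl" -> "UVFLEDL" -> "LDELFVU"
  "irtubaix" -> "IRTUBAIX" -> "XIABUTRI"
  "fqgum" -> "FQGUM" -> "MUGQF"
  "jidkevijysrp" -> "JIDKEVIJYSRP" -> "PRSYJIVEKDIJ"
  "yxopqw" -> "YXOPQW" -> "WQPOXY"
  "nevf" -> "NEVF" -> "FVEN"
  probe: "cdbajnkorod" -> "CDBAJNKOROD" -> "DOROKNJABDC"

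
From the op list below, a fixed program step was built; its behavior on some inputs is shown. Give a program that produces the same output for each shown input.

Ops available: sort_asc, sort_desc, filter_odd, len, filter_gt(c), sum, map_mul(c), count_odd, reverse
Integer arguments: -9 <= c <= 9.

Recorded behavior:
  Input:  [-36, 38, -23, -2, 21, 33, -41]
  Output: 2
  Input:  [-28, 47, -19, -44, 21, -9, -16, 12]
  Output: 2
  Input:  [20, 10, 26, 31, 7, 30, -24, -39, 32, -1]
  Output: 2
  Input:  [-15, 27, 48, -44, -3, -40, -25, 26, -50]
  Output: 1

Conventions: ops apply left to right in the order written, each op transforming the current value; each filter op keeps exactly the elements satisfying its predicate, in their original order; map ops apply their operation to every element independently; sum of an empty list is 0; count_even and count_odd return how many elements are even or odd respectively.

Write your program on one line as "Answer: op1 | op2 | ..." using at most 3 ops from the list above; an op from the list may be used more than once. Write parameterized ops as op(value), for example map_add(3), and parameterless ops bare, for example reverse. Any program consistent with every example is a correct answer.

filter_gt(1) | filter_odd | count_odd

Check, running the answer program on each example:
  [-36, 38, -23, -2, 21, 33, -41] -> [38, 21, 33] -> [21, 33] -> 2
  [-28, 47, -19, -44, 21, -9, -16, 12] -> [47, 21, 12] -> [47, 21] -> 2
  [20, 10, 26, 31, 7, 30, -24, -39, 32, -1] -> [20, 10, 26, 31, 7, 30, 32] -> [31, 7] -> 2
  [-15, 27, 48, -44, -3, -40, -25, 26, -50] -> [27, 48, 26] -> [27] -> 1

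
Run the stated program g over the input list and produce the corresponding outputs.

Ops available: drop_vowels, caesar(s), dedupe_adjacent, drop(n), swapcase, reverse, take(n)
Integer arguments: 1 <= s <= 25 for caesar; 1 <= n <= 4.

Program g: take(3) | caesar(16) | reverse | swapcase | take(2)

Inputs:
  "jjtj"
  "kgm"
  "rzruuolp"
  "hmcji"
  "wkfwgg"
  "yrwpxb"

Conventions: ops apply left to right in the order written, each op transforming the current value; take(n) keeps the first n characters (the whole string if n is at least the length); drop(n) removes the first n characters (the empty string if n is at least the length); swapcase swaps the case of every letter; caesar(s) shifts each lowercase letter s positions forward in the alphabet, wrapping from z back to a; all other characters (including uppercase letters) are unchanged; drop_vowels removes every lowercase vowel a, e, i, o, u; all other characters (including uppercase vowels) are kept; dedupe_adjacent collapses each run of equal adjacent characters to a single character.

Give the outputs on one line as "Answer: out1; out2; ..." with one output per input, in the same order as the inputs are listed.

"JZ"; "CW"; "HP"; "SC"; "VA"; "MH"

Execution, op by op:
  "jjtj" -> "jjt" -> "zzj" -> "jzz" -> "JZZ" -> "JZ"
  "kgm" -> "kgm" -> "awc" -> "cwa" -> "CWA" -> "CW"
  "rzruuolp" -> "rzr" -> "hph" -> "hph" -> "HPH" -> "HP"
  "hmcji" -> "hmc" -> "xcs" -> "scx" -> "SCX" -> "SC"
  "wkfwgg" -> "wkf" -> "mav" -> "vam" -> "VAM" -> "VA"
  "yrwpxb" -> "yrw" -> "ohm" -> "mho" -> "MHO" -> "MH"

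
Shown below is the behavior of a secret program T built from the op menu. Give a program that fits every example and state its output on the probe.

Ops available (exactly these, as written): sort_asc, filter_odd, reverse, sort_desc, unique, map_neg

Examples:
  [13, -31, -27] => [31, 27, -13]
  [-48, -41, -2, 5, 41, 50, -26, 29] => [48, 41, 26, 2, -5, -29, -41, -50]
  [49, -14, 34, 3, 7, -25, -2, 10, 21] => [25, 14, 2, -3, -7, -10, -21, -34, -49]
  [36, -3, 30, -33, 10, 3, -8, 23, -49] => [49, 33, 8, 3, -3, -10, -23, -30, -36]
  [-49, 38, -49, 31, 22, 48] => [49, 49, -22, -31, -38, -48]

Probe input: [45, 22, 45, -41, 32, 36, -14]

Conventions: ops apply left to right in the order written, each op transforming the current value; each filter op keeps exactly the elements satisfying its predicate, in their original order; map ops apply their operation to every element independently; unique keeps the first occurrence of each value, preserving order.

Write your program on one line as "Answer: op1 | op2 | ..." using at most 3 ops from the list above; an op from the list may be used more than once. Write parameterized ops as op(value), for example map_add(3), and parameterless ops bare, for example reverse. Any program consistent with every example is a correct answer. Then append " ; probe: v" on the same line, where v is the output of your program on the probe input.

sort_desc | map_neg | reverse ; probe: [41, 14, -22, -32, -36, -45, -45]

Check, running the answer program on each example:
  [13, -31, -27] -> [13, -27, -31] -> [-13, 27, 31] -> [31, 27, -13]
  [-48, -41, -2, 5, 41, 50, -26, 29] -> [50, 41, 29, 5, -2, -26, -41, -48] -> [-50, -41, -29, -5, 2, 26, 41, 48] -> [48, 41, 26, 2, -5, -29, -41, -50]
  [49, -14, 34, 3, 7, -25, -2, 10, 21] -> [49, 34, 21, 10, 7, 3, -2, -14, -25] -> [-49, -34, -21, -10, -7, -3, 2, 14, 25] -> [25, 14, 2, -3, -7, -10, -21, -34, -49]
  [36, -3, 30, -33, 10, 3, -8, 23, -49] -> [36, 30, 23, 10, 3, -3, -8, -33, -49] -> [-36, -30, -23, -10, -3, 3, 8, 33, 49] -> [49, 33, 8, 3, -3, -10, -23, -30, -36]
  [-49, 38, -49, 31, 22, 48] -> [48, 38, 31, 22, -49, -49] -> [-48, -38, -31, -22, 49, 49] -> [49, 49, -22, -31, -38, -48]
  probe: [45, 22, 45, -41, 32, 36, -14] -> [45, 45, 36, 32, 22, -14, -41] -> [-45, -45, -36, -32, -22, 14, 41] -> [41, 14, -22, -32, -36, -45, -45]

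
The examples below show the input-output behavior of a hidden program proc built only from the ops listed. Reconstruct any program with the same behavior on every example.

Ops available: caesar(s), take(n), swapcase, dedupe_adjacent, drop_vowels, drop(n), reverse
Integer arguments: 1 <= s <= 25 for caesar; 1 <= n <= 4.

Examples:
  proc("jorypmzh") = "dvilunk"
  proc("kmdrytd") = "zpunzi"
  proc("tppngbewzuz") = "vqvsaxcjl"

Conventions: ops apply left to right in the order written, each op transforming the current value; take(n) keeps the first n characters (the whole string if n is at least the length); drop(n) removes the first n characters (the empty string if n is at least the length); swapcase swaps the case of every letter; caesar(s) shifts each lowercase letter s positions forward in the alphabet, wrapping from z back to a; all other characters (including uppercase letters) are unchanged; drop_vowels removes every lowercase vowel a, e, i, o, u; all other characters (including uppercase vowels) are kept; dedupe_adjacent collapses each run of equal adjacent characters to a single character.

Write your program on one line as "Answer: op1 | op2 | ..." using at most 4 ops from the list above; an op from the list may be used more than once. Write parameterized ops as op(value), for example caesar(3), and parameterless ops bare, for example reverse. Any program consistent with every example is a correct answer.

dedupe_adjacent | caesar(22) | drop(1) | reverse

Check, running the answer program on each example:
  "jorypmzh" -> "jorypmzh" -> "fknulivd" -> "knulivd" -> "dvilunk"
  "kmdrytd" -> "kmdrytd" -> "giznupz" -> "iznupz" -> "zpunzi"
  "tppngbewzuz" -> "tpngbewzuz" -> "pljcxasvqv" -> "ljcxasvqv" -> "vqvsaxcjl"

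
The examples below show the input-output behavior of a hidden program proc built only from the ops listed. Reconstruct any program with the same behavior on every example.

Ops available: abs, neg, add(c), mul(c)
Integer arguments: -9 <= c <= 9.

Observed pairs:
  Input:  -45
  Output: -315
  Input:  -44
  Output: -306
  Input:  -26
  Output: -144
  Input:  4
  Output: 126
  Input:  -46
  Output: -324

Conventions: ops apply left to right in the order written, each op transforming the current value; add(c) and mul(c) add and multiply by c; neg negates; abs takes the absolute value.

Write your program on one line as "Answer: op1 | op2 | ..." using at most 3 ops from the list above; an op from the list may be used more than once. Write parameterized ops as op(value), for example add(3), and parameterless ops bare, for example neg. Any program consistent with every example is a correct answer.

add(5) | add(5) | mul(9)

Check, running the answer program on each example:
  -45 -> -40 -> -35 -> -315
  -44 -> -39 -> -34 -> -306
  -26 -> -21 -> -16 -> -144
  4 -> 9 -> 14 -> 126
  -46 -> -41 -> -36 -> -324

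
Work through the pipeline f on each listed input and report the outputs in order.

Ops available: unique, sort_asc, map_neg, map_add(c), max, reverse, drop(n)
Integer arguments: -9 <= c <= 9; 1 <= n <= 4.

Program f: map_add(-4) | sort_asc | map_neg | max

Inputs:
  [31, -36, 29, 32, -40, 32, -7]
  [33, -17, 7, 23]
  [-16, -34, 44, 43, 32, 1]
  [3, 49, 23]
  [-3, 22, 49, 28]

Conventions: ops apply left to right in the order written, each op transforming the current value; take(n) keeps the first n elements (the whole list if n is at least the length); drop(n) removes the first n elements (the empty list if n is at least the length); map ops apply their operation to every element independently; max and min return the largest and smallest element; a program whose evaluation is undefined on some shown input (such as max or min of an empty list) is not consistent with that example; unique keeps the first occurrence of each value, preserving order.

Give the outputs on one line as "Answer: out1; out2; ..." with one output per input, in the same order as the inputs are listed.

44; 21; 38; 1; 7

Execution, op by op:
  [31, -36, 29, 32, -40, 32, -7] -> [27, -40, 25, 28, -44, 28, -11] -> [-44, -40, -11, 25, 27, 28, 28] -> [44, 40, 11, -25, -27, -28, -28] -> 44
  [33, -17, 7, 23] -> [29, -21, 3, 19] -> [-21, 3, 19, 29] -> [21, -3, -19, -29] -> 21
  [-16, -34, 44, 43, 32, 1] -> [-20, -38, 40, 39, 28, -3] -> [-38, -20, -3, 28, 39, 40] -> [38, 20, 3, -28, -39, -40] -> 38
  [3, 49, 23] -> [-1, 45, 19] -> [-1, 19, 45] -> [1, -19, -45] -> 1
  [-3, 22, 49, 28] -> [-7, 18, 45, 24] -> [-7, 18, 24, 45] -> [7, -18, -24, -45] -> 7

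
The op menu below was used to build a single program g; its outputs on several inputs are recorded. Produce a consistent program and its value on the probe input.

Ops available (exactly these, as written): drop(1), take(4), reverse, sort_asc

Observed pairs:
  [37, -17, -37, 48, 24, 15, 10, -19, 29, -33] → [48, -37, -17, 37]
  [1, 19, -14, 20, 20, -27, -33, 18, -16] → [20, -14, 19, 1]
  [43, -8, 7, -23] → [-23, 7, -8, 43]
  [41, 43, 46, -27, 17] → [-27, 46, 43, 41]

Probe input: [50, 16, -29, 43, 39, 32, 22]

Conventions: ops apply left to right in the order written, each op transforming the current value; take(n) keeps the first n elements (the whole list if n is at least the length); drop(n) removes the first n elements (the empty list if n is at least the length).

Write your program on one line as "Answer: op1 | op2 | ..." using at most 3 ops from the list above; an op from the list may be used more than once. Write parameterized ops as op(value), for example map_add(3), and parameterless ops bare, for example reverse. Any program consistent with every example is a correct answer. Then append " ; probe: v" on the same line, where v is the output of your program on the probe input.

take(4) | reverse ; probe: [43, -29, 16, 50]

Check, running the answer program on each example:
  [37, -17, -37, 48, 24, 15, 10, -19, 29, -33] -> [37, -17, -37, 48] -> [48, -37, -17, 37]
  [1, 19, -14, 20, 20, -27, -33, 18, -16] -> [1, 19, -14, 20] -> [20, -14, 19, 1]
  [43, -8, 7, -23] -> [43, -8, 7, -23] -> [-23, 7, -8, 43]
  [41, 43, 46, -27, 17] -> [41, 43, 46, -27] -> [-27, 46, 43, 41]
  probe: [50, 16, -29, 43, 39, 32, 22] -> [50, 16, -29, 43] -> [43, -29, 16, 50]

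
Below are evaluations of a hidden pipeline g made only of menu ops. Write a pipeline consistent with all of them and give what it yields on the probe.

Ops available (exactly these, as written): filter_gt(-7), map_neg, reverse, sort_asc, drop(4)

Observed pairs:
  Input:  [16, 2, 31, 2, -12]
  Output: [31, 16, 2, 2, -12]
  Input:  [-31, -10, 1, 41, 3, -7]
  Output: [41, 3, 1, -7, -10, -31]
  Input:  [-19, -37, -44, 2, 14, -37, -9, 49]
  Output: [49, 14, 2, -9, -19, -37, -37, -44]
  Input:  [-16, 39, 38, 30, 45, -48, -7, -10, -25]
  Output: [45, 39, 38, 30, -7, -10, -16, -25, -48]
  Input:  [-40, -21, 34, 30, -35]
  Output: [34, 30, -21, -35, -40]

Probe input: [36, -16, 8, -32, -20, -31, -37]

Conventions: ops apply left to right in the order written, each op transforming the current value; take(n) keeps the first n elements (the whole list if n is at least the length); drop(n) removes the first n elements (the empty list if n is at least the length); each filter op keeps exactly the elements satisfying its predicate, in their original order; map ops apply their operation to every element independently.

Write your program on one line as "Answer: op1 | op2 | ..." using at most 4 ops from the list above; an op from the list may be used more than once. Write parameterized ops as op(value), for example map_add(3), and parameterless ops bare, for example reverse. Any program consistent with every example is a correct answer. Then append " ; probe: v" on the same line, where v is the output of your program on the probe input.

map_neg | sort_asc | map_neg ; probe: [36, 8, -16, -20, -31, -32, -37]

Check, running the answer program on each example:
  [16, 2, 31, 2, -12] -> [-16, -2, -31, -2, 12] -> [-31, -16, -2, -2, 12] -> [31, 16, 2, 2, -12]
  [-31, -10, 1, 41, 3, -7] -> [31, 10, -1, -41, -3, 7] -> [-41, -3, -1, 7, 10, 31] -> [41, 3, 1, -7, -10, -31]
  [-19, -37, -44, 2, 14, -37, -9, 49] -> [19, 37, 44, -2, -14, 37, 9, -49] -> [-49, -14, -2, 9, 19, 37, 37, 44] -> [49, 14, 2, -9, -19, -37, -37, -44]
  [-16, 39, 38, 30, 45, -48, -7, -10, -25] -> [16, -39, -38, -30, -45, 48, 7, 10, 25] -> [-45, -39, -38, -30, 7, 10, 16, 25, 48] -> [45, 39, 38, 30, -7, -10, -16, -25, -48]
  [-40, -21, 34, 30, -35] -> [40, 21, -34, -30, 35] -> [-34, -30, 21, 35, 40] -> [34, 30, -21, -35, -40]
  probe: [36, -16, 8, -32, -20, -31, -37] -> [-36, 16, -8, 32, 20, 31, 37] -> [-36, -8, 16, 20, 31, 32, 37] -> [36, 8, -16, -20, -31, -32, -37]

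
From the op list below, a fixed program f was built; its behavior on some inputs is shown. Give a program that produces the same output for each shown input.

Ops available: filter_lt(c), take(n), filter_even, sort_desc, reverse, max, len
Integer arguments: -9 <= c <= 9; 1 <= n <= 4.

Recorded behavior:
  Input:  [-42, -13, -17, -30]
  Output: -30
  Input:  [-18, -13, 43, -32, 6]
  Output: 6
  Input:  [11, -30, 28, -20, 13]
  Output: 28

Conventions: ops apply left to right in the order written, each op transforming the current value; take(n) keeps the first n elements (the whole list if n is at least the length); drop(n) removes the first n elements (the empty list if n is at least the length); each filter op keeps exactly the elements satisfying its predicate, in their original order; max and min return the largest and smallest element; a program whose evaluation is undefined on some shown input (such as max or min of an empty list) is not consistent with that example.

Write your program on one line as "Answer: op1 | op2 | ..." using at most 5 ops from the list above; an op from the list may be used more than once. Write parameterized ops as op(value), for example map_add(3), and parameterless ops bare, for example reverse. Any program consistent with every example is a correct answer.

filter_even | sort_desc | take(2) | reverse | max

Check, running the answer program on each example:
  [-42, -13, -17, -30] -> [-42, -30] -> [-30, -42] -> [-30, -42] -> [-42, -30] -> -30
  [-18, -13, 43, -32, 6] -> [-18, -32, 6] -> [6, -18, -32] -> [6, -18] -> [-18, 6] -> 6
  [11, -30, 28, -20, 13] -> [-30, 28, -20] -> [28, -20, -30] -> [28, -20] -> [-20, 28] -> 28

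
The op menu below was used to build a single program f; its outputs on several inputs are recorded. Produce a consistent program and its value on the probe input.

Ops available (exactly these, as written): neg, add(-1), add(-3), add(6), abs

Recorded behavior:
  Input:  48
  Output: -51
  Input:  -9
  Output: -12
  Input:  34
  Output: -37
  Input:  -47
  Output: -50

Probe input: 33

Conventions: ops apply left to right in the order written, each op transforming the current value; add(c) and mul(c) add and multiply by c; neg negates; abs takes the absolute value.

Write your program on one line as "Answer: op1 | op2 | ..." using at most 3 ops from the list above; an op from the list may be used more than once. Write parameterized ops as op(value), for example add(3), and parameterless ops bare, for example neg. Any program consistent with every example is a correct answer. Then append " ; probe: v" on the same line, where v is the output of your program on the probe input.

abs | neg | add(-3) ; probe: -36

Check, running the answer program on each example:
  48 -> 48 -> -48 -> -51
  -9 -> 9 -> -9 -> -12
  34 -> 34 -> -34 -> -37
  -47 -> 47 -> -47 -> -50
  probe: 33 -> 33 -> -33 -> -36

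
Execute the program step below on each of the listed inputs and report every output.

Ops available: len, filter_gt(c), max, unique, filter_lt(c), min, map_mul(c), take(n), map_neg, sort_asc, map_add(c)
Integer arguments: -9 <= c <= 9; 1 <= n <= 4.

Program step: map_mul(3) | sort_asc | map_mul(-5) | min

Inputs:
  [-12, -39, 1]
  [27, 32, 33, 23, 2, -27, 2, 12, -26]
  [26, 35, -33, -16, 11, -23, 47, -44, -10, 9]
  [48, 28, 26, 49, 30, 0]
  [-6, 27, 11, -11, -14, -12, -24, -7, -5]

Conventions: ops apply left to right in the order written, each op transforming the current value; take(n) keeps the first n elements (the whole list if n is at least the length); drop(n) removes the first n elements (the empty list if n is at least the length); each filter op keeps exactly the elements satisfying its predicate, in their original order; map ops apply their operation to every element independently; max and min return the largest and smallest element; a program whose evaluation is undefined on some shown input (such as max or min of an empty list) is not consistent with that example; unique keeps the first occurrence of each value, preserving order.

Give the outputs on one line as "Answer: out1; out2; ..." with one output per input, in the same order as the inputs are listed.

-15; -495; -705; -735; -405

Execution, op by op:
  [-12, -39, 1] -> [-36, -117, 3] -> [-117, -36, 3] -> [585, 180, -15] -> -15
  [27, 32, 33, 23, 2, -27, 2, 12, -26] -> [81, 96, 99, 69, 6, -81, 6, 36, -78] -> [-81, -78, 6, 6, 36, 69, 81, 96, 99] -> [405, 390, -30, -30, -180, -345, -405, -480, -495] -> -495
  [26, 35, -33, -16, 11, -23, 47, -44, -10, 9] -> [78, 105, -99, -48, 33, -69, 141, -132, -30, 27] -> [-132, -99, -69, -48, -30, 27, 33, 78, 105, 141] -> [660, 495, 345, 240, 150, -135, -165, -390, -525, -705] -> -705
  [48, 28, 26, 49, 30, 0] -> [144, 84, 78, 147, 90, 0] -> [0, 78, 84, 90, 144, 147] -> [0, -390, -420, -450, -720, -735] -> -735
  [-6, 27, 11, -11, -14, -12, -24, -7, -5] -> [-18, 81, 33, -33, -42, -36, -72, -21, -15] -> [-72, -42, -36, -33, -21, -18, -15, 33, 81] -> [360, 210, 180, 165, 105, 90, 75, -165, -405] -> -405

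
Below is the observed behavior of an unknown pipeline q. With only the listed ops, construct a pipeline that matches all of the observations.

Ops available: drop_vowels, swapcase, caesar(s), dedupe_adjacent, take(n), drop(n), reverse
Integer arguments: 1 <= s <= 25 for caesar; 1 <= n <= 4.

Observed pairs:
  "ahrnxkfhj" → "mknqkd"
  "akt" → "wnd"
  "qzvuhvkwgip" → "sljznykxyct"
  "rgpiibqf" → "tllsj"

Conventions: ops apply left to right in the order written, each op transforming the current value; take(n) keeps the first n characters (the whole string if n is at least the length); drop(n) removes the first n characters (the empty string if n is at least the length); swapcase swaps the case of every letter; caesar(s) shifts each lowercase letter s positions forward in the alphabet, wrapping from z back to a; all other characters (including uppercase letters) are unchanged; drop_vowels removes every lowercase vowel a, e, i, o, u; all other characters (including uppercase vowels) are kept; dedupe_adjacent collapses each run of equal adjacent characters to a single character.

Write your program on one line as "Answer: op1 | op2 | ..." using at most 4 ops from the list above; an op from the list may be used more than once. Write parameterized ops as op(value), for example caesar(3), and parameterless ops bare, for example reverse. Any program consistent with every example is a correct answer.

caesar(3) | drop_vowels | reverse

Check, running the answer program on each example:
  "ahrnxkfhj" -> "dkuqanikm" -> "dkqnkm" -> "mknqkd"
  "akt" -> "dnw" -> "dnw" -> "wnd"
  "qzvuhvkwgip" -> "tcyxkynzjls" -> "tcyxkynzjls" -> "sljznykxyct"
  "rgpiibqf" -> "ujslleti" -> "jsllt" -> "tllsj"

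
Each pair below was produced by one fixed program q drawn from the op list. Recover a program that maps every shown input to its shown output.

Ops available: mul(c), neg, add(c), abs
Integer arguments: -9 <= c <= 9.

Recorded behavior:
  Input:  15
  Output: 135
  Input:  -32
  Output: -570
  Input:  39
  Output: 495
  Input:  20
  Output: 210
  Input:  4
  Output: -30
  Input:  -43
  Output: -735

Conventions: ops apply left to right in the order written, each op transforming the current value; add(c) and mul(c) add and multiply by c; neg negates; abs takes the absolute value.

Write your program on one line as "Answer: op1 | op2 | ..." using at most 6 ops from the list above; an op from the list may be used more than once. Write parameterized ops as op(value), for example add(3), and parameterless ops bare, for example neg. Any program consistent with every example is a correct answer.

add(-8) | mul(-5) | add(-6) | add(-4) | mul(-3)

Check, running the answer program on each example:
  15 -> 7 -> -35 -> -41 -> -45 -> 135
  -32 -> -40 -> 200 -> 194 -> 190 -> -570
  39 -> 31 -> -155 -> -161 -> -165 -> 495
  20 -> 12 -> -60 -> -66 -> -70 -> 210
  4 -> -4 -> 20 -> 14 -> 10 -> -30
  -43 -> -51 -> 255 -> 249 -> 245 -> -735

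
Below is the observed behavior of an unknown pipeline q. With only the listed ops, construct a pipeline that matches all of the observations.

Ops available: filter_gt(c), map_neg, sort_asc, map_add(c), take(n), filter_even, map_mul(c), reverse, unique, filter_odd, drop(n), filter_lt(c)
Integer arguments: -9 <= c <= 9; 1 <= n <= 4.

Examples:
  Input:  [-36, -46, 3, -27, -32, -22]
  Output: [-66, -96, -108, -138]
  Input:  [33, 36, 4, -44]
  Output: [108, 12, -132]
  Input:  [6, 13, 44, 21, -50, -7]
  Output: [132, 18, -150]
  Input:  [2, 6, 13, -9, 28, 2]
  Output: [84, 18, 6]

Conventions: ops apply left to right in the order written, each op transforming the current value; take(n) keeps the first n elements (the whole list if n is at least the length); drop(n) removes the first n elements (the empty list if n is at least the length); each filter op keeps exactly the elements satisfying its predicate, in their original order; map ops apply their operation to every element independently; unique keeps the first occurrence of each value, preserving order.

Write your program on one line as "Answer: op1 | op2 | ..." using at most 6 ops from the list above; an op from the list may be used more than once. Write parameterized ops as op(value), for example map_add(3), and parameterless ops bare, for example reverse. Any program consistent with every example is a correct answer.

filter_even | sort_asc | map_mul(3) | unique | reverse

Check, running the answer program on each example:
  [-36, -46, 3, -27, -32, -22] -> [-36, -46, -32, -22] -> [-46, -36, -32, -22] -> [-138, -108, -96, -66] -> [-138, -108, -96, -66] -> [-66, -96, -108, -138]
  [33, 36, 4, -44] -> [36, 4, -44] -> [-44, 4, 36] -> [-132, 12, 108] -> [-132, 12, 108] -> [108, 12, -132]
  [6, 13, 44, 21, -50, -7] -> [6, 44, -50] -> [-50, 6, 44] -> [-150, 18, 132] -> [-150, 18, 132] -> [132, 18, -150]
  [2, 6, 13, -9, 28, 2] -> [2, 6, 28, 2] -> [2, 2, 6, 28] -> [6, 6, 18, 84] -> [6, 18, 84] -> [84, 18, 6]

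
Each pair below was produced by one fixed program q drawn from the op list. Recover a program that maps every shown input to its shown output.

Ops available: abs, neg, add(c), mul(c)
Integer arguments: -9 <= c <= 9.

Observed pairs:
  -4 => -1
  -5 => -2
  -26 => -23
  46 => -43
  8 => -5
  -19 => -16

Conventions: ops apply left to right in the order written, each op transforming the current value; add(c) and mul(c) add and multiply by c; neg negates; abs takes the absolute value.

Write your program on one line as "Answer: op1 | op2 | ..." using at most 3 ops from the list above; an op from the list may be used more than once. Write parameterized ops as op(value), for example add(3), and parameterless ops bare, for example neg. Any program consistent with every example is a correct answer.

abs | neg | add(3)

Check, running the answer program on each example:
  -4 -> 4 -> -4 -> -1
  -5 -> 5 -> -5 -> -2
  -26 -> 26 -> -26 -> -23
  46 -> 46 -> -46 -> -43
  8 -> 8 -> -8 -> -5
  -19 -> 19 -> -19 -> -16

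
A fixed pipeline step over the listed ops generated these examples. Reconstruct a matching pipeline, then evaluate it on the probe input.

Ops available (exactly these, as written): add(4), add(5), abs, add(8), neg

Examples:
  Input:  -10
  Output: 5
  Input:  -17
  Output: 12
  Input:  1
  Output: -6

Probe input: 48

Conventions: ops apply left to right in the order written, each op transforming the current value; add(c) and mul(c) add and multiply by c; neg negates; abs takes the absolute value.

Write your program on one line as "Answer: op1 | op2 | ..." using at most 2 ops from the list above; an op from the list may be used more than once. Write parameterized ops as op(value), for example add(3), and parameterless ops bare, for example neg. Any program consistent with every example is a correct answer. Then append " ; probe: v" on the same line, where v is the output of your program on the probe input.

add(5) | neg ; probe: -53

Check, running the answer program on each example:
  -10 -> -5 -> 5
  -17 -> -12 -> 12
  1 -> 6 -> -6
  probe: 48 -> 53 -> -53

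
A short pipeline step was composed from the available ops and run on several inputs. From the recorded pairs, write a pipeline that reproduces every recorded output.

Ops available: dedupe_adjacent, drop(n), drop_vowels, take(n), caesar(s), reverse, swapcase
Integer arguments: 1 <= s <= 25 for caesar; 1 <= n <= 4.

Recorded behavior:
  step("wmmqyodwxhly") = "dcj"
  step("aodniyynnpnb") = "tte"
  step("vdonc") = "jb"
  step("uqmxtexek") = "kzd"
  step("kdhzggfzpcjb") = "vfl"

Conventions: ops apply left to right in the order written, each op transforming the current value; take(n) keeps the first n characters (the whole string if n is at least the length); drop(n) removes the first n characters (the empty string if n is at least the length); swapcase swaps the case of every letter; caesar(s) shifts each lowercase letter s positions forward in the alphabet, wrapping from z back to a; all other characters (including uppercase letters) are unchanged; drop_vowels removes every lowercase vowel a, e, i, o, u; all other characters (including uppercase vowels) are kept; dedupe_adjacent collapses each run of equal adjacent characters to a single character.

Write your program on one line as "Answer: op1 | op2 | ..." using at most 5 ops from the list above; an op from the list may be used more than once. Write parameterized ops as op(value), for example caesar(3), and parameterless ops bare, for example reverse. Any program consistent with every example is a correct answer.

reverse | drop(3) | caesar(19) | caesar(13) | take(3)

Check, running the answer program on each example:
  "wmmqyodwxhly" -> "ylhxwdoyqmmw" -> "xwdoyqmmw" -> "qpwhrjffp" -> "dcjuewssc" -> "dcj"
  "aodniyynnpnb" -> "bnpnnyyindoa" -> "nnyyindoa" -> "ggrrbgwht" -> "tteeotjug" -> "tte"
  "vdonc" -> "cnodv" -> "dv" -> "wo" -> "jb" -> "jb"
  "uqmxtexek" -> "kexetxmqu" -> "etxmqu" -> "xmqfjn" -> "kzdswa" -> "kzd"
  "kdhzggfzpcjb" -> "bjcpzfggzhdk" -> "pzfggzhdk" -> "isyzzsawd" -> "vflmmfnjq" -> "vfl"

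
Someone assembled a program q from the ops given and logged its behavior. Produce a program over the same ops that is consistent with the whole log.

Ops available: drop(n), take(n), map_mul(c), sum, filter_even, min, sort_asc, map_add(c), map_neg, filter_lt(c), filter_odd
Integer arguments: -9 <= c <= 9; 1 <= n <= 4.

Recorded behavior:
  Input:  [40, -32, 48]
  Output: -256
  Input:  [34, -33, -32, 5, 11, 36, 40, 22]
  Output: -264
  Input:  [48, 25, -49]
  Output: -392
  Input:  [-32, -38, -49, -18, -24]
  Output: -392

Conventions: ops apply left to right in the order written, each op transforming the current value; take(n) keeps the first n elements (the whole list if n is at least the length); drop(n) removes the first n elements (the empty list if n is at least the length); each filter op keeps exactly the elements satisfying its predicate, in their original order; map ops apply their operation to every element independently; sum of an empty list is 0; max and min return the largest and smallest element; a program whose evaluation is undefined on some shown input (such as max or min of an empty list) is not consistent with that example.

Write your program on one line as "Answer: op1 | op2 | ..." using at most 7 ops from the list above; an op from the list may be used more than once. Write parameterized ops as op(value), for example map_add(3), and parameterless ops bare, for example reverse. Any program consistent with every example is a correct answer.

take(4) | drop(1) | map_neg | map_mul(-8) | filter_lt(-4) | min

Check, running the answer program on each example:
  [40, -32, 48] -> [40, -32, 48] -> [-32, 48] -> [32, -48] -> [-256, 384] -> [-256] -> -256
  [34, -33, -32, 5, 11, 36, 40, 22] -> [34, -33, -32, 5] -> [-33, -32, 5] -> [33, 32, -5] -> [-264, -256, 40] -> [-264, -256] -> -264
  [48, 25, -49] -> [48, 25, -49] -> [25, -49] -> [-25, 49] -> [200, -392] -> [-392] -> -392
  [-32, -38, -49, -18, -24] -> [-32, -38, -49, -18] -> [-38, -49, -18] -> [38, 49, 18] -> [-304, -392, -144] -> [-304, -392, -144] -> -392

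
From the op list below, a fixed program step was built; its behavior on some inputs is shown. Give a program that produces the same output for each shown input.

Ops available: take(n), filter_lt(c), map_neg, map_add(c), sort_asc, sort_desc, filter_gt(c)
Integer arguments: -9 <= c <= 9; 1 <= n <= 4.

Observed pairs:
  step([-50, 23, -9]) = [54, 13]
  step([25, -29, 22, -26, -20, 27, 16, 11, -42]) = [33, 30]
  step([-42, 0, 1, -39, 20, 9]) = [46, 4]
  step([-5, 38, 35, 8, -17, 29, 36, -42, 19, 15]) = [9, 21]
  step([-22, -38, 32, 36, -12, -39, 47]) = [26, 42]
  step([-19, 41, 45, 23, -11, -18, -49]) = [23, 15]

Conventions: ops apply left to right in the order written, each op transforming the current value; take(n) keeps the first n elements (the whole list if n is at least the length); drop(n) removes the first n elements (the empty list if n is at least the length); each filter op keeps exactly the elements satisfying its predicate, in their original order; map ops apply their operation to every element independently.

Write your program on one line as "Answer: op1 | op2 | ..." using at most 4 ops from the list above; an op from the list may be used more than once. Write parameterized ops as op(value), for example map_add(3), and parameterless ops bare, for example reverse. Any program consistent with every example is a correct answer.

map_neg | map_add(4) | filter_gt(-1) | take(2)

Check, running the answer program on each example:
  [-50, 23, -9] -> [50, -23, 9] -> [54, -19, 13] -> [54, 13] -> [54, 13]
  [25, -29, 22, -26, -20, 27, 16, 11, -42] -> [-25, 29, -22, 26, 20, -27, -16, -11, 42] -> [-21, 33, -18, 30, 24, -23, -12, -7, 46] -> [33, 30, 24, 46] -> [33, 30]
  [-42, 0, 1, -39, 20, 9] -> [42, 0, -1, 39, -20, -9] -> [46, 4, 3, 43, -16, -5] -> [46, 4, 3, 43] -> [46, 4]
  [-5, 38, 35, 8, -17, 29, 36, -42, 19, 15] -> [5, -38, -35, -8, 17, -29, -36, 42, -19, -15] -> [9, -34, -31, -4, 21, -25, -32, 46, -15, -11] -> [9, 21, 46] -> [9, 21]
  [-22, -38, 32, 36, -12, -39, 47] -> [22, 38, -32, -36, 12, 39, -47] -> [26, 42, -28, -32, 16, 43, -43] -> [26, 42, 16, 43] -> [26, 42]
  [-19, 41, 45, 23, -11, -18, -49] -> [19, -41, -45, -23, 11, 18, 49] -> [23, -37, -41, -19, 15, 22, 53] -> [23, 15, 22, 53] -> [23, 15]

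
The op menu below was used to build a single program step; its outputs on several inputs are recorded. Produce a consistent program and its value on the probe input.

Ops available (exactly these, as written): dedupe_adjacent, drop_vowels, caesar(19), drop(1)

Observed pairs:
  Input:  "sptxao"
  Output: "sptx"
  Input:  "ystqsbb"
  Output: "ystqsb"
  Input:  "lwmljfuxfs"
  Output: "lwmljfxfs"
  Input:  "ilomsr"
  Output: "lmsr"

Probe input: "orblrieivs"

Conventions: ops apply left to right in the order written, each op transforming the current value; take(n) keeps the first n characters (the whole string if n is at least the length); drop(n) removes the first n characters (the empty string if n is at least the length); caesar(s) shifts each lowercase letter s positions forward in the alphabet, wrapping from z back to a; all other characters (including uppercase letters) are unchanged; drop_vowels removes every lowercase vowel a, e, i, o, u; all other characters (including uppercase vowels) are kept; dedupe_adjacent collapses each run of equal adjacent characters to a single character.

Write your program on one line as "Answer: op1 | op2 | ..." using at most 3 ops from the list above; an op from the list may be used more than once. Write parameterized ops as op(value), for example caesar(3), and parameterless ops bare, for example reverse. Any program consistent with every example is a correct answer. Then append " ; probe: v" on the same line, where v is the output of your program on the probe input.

drop_vowels | dedupe_adjacent ; probe: "rblrvs"

Check, running the answer program on each example:
  "sptxao" -> "sptx" -> "sptx"
  "ystqsbb" -> "ystqsbb" -> "ystqsb"
  "lwmljfuxfs" -> "lwmljfxfs" -> "lwmljfxfs"
  "ilomsr" -> "lmsr" -> "lmsr"
  probe: "orblrieivs" -> "rblrvs" -> "rblrvs"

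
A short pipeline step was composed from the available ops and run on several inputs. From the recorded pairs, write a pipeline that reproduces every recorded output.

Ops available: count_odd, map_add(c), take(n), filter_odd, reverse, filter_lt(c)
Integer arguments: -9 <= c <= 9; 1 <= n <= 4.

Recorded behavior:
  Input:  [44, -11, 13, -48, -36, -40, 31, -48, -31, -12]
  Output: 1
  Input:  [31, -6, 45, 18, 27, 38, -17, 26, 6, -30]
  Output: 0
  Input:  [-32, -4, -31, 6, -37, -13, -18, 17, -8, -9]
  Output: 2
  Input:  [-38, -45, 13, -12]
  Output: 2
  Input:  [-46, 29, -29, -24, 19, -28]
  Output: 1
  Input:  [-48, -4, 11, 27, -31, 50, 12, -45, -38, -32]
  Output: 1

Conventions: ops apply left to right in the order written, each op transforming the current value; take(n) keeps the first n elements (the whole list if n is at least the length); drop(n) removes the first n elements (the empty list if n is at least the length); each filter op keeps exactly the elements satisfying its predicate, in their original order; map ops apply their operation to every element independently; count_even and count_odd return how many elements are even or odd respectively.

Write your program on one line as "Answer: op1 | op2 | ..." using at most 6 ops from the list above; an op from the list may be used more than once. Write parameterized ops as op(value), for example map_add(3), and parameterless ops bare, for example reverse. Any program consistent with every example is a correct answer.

reverse | take(3) | map_add(-2) | reverse | map_add(-8) | count_odd

Check, running the answer program on each example:
  [44, -11, 13, -48, -36, -40, 31, -48, -31, -12] -> [-12, -31, -48, 31, -40, -36, -48, 13, -11, 44] -> [-12, -31, -48] -> [-14, -33, -50] -> [-50, -33, -14] -> [-58, -41, -22] -> 1
  [31, -6, 45, 18, 27, 38, -17, 26, 6, -30] -> [-30, 6, 26, -17, 38, 27, 18, 45, -6, 31] -> [-30, 6, 26] -> [-32, 4, 24] -> [24, 4, -32] -> [16, -4, -40] -> 0
  [-32, -4, -31, 6, -37, -13, -18, 17, -8, -9] -> [-9, -8, 17, -18, -13, -37, 6, -31, -4, -32] -> [-9, -8, 17] -> [-11, -10, 15] -> [15, -10, -11] -> [7, -18, -19] -> 2
  [-38, -45, 13, -12] -> [-12, 13, -45, -38] -> [-12, 13, -45] -> [-14, 11, -47] -> [-47, 11, -14] -> [-55, 3, -22] -> 2
  [-46, 29, -29, -24, 19, -28] -> [-28, 19, -24, -29, 29, -46] -> [-28, 19, -24] -> [-30, 17, -26] -> [-26, 17, -30] -> [-34, 9, -38] -> 1
  [-48, -4, 11, 27, -31, 50, 12, -45, -38, -32] -> [-32, -38, -45, 12, 50, -31, 27, 11, -4, -48] -> [-32, -38, -45] -> [-34, -40, -47] -> [-47, -40, -34] -> [-55, -48, -42] -> 1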